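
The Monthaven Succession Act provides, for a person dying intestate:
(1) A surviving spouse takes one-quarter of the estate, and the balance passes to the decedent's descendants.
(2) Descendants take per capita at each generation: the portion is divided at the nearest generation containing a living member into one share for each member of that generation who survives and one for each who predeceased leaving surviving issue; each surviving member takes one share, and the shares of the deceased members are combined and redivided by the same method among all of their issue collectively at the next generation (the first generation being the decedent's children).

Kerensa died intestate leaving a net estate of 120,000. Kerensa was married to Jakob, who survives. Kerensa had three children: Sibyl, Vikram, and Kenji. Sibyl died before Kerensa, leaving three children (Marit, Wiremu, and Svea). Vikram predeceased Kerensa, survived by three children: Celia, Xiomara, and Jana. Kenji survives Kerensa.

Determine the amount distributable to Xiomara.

Xiomara receives 10,000.

Jakob takes one-quarter of 120,000 = 30,000. The remaining 90,000 passes to the descendants.
The descendants' portion (90,000) is divided at the children's generation into 3 shares of 30,000. Kenji takes 30,000. The 2 shares of the deceased (Sibyl and Vikram) are combined into a pool of 60,000.
That pool (60,000) is divided at the grandchildren's generation equally among Marit, Wiremu, Svea, Celia, Xiomara, and Jana: 10,000 each.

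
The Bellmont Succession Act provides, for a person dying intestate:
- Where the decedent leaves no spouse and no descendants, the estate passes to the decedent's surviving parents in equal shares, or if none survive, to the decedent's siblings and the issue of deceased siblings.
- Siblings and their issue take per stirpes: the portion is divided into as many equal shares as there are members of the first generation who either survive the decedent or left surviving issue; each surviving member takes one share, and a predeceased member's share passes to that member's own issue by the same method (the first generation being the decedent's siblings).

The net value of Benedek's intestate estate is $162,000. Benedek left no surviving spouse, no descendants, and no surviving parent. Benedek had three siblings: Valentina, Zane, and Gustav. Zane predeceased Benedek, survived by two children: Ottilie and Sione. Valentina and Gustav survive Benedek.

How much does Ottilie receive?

Ottilie receives $27,000.

The entire $162,000 passes to the siblings and their issue.
That amount ($162,000) is divided into 3 shares of $54,000: Valentina and Gustav each take $54,000; Zane's $54,000 share passes to Zane's issue.
Zane's share ($54,000) is divided into 2 shares of $27,000: Ottilie and Sione each take $27,000.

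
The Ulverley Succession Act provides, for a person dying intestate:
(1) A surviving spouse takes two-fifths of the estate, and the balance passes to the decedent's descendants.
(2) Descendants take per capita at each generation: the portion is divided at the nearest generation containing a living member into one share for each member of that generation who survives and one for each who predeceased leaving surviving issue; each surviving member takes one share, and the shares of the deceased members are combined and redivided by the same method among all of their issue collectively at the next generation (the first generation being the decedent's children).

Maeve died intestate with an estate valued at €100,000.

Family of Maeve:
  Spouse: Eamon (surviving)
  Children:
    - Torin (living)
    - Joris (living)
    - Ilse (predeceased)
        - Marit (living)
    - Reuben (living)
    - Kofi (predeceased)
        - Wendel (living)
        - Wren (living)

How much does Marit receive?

Marit receives €8,000.

Eamon takes two-fifths of €100,000 = €40,000. The remaining €60,000 passes to the descendants.
The descendants' portion (€60,000) is divided at the children's generation into 5 shares of €12,000. Torin, Joris, and Reuben each take €12,000. The 2 shares of the deceased (Ilse and Kofi) are combined into a pool of €24,000.
That pool (€24,000) is divided at the grandchildren's generation equally among Marit, Wendel, and Wren: €8,000 each.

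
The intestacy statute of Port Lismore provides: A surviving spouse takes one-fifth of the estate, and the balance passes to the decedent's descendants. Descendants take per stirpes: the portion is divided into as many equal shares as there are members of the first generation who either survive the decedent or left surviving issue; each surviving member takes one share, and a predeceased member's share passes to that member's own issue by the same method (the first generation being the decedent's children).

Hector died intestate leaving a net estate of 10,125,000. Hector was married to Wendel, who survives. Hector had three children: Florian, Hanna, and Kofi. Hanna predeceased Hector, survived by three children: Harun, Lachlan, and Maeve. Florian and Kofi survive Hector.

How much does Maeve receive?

Wendel takes one-fifth of 10,125,000 = 2,025,000. The remaining 8,100,000 passes to the descendants.
The descendants' portion (8,100,000) is divided into 3 shares of 2,700,000: Florian and Kofi each take 2,700,000; Hanna's 2,700,000 share passes to Hanna's issue.
Hanna's share (2,700,000) is divided into 3 shares of 900,000: Harun, Lachlan, and Maeve each take 900,000.

Maeve receives 900,000.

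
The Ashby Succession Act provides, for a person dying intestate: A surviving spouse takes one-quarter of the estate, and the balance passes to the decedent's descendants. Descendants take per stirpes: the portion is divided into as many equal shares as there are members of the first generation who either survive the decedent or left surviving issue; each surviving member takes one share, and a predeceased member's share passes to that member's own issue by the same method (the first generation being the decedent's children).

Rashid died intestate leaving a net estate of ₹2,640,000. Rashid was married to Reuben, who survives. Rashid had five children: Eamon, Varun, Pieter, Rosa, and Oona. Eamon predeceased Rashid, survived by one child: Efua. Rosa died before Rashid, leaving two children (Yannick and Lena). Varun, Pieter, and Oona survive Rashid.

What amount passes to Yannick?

Yannick receives ₹198,000.

Reuben takes one-quarter of ₹2,640,000 = ₹660,000. The remaining ₹1,980,000 passes to the descendants.
The descendants' portion (₹1,980,000) is divided into 5 shares of ₹396,000: Varun, Pieter, and Oona each take ₹396,000; Eamon's ₹396,000 share passes to Eamon's issue; Rosa's ₹396,000 share passes to Rosa's issue.
Eamon's share (₹396,000) passes entirely to Efua.
Rosa's share (₹396,000) is divided into 2 shares of ₹198,000: Yannick and Lena each take ₹198,000.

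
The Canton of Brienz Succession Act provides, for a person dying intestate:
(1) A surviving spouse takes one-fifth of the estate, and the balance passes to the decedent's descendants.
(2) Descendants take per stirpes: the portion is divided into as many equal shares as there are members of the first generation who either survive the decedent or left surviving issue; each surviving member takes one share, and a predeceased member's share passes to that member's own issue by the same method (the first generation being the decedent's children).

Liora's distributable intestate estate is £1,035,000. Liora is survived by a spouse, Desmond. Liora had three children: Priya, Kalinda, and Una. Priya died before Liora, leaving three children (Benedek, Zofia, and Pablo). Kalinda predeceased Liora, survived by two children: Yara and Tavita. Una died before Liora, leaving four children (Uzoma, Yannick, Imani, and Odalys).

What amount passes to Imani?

Desmond takes one-fifth of £1,035,000 = £207,000. The remaining £828,000 passes to the descendants.
The descendants' portion (£828,000) is divided into 3 shares of £276,000: Priya's £276,000 share passes to Priya's issue; Kalinda's £276,000 share passes to Kalinda's issue; Una's £276,000 share passes to Una's issue.
Priya's share (£276,000) is divided into 3 shares of £92,000: Benedek, Zofia, and Pablo each take £92,000.
Kalinda's share (£276,000) is divided into 2 shares of £138,000: Yara and Tavita each take £138,000.
Una's share (£276,000) is divided into 4 shares of £69,000: Uzoma, Yannick, Imani, and Odalys each take £69,000.

Imani receives £69,000.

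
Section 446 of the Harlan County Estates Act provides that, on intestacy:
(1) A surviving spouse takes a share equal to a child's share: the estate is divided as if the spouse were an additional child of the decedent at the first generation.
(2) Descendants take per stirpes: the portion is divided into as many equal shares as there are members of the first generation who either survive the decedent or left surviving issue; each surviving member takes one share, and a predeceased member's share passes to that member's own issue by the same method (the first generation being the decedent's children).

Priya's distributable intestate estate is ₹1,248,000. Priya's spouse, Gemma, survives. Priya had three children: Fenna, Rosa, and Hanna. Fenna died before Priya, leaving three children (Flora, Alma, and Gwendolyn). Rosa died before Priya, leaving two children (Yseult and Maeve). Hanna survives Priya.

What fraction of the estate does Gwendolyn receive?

Gwendolyn receives 1/12 of the estate.

The spouse counts as an additional share at the children's level, so there are 4 primary shares of ₹312,000. Gemma takes one such share (₹312,000).
The children's combined portion (₹936,000) is divided into 3 shares of ₹312,000: Hanna takes ₹312,000; Fenna's ₹312,000 share passes to Fenna's issue; Rosa's ₹312,000 share passes to Rosa's issue.
Fenna's share (₹312,000) is divided into 3 shares of ₹104,000: Flora, Alma, and Gwendolyn each take ₹104,000.
Rosa's share (₹312,000) is divided into 2 shares of ₹156,000: Yseult and Maeve each take ₹156,000.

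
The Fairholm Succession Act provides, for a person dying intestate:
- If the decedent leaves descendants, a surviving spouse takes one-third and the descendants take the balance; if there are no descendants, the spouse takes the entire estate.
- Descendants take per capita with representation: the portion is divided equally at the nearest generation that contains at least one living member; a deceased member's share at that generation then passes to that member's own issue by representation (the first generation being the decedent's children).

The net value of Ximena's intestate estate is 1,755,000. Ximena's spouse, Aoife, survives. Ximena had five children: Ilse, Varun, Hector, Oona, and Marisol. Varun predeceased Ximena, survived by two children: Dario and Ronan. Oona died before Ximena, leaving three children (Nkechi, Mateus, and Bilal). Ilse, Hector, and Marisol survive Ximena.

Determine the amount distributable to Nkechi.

Nkechi receives 78,000.

Aoife takes one-third of 1,755,000 = 585,000. The remaining 1,170,000 passes to the descendants.
The descendants' portion (1,170,000) is divided into 5 shares of 234,000: Ilse, Hector, and Marisol each take 234,000; Varun's 234,000 share passes to Varun's issue; Oona's 234,000 share passes to Oona's issue.
Varun's share (234,000) is divided into 2 shares of 117,000: Dario and Ronan each take 117,000.
Oona's share (234,000) is divided into 3 shares of 78,000: Nkechi, Mateus, and Bilal each take 78,000.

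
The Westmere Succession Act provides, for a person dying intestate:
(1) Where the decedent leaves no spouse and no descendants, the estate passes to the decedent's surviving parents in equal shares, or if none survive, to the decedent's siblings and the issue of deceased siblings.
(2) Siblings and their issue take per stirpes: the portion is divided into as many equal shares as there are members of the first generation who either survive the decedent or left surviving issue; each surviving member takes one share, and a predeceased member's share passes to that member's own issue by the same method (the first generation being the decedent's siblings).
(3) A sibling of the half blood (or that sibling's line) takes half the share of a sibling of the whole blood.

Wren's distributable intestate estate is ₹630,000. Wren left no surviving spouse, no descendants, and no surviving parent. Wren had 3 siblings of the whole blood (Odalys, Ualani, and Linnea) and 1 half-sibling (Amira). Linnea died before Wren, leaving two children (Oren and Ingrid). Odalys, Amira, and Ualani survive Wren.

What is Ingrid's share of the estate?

Ingrid receives ₹90,000.

The entire ₹630,000 passes to the siblings and their issue.
Counting each half-blood sibling's line as half a unit, there are 7/2 units in ₹630,000, so one unit is ₹180,000. Whole-blood lines (Odalys, Ualani, and Linnea) take ₹180,000 each; half-blood lines (Amira) take ₹90,000 each.
Linnea's share (₹180,000) is divided into 2 shares of ₹90,000: Oren and Ingrid each take ₹90,000.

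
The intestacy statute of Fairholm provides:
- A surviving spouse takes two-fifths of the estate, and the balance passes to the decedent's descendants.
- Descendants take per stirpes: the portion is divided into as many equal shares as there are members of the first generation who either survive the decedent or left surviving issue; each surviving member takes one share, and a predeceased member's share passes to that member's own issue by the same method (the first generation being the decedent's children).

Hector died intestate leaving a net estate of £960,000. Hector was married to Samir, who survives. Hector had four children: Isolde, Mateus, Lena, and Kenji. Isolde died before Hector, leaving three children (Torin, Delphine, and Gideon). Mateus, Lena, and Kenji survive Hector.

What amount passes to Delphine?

Delphine receives £48,000.

Samir takes two-fifths of £960,000 = £384,000. The remaining £576,000 passes to the descendants.
The descendants' portion (£576,000) is divided into 4 shares of £144,000: Mateus, Lena, and Kenji each take £144,000; Isolde's £144,000 share passes to Isolde's issue.
Isolde's share (£144,000) is divided into 3 shares of £48,000: Torin, Delphine, and Gideon each take £48,000.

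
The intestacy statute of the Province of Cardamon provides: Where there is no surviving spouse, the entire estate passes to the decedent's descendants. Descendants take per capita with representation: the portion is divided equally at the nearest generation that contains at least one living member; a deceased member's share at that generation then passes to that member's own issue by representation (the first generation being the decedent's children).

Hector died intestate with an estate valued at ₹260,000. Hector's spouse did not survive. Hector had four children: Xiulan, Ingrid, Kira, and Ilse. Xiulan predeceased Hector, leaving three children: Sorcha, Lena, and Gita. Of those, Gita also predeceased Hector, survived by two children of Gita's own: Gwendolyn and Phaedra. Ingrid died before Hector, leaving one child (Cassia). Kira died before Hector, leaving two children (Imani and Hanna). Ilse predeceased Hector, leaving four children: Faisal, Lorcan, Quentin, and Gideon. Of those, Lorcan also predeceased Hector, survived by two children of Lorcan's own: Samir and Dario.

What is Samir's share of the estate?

Samir receives ₹13,000.

The entire ₹260,000 passes to the descendants.
No child survives, so the initial division is made at the grandchildren's generation.
That amount (₹260,000) is divided into 10 shares of ₹26,000: Sorcha, Lena, Cassia, Imani, Hanna, Faisal, Quentin, and Gideon each take ₹26,000; Gita's ₹26,000 share passes to Gita's issue; Lorcan's ₹26,000 share passes to Lorcan's issue.
Gita's share (₹26,000) is divided into 2 shares of ₹13,000: Gwendolyn and Phaedra each take ₹13,000.
Lorcan's share (₹26,000) is divided into 2 shares of ₹13,000: Samir and Dario each take ₹13,000.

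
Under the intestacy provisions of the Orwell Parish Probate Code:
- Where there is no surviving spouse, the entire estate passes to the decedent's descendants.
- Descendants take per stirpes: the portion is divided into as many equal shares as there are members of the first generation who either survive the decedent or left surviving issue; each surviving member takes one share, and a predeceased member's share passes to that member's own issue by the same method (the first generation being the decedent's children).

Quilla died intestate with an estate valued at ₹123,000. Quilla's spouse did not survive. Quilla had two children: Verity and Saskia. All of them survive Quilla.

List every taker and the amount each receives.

The entire ₹123,000 passes to the descendants.
That amount (₹123,000) is divided into 2 shares of ₹61,500: Verity and Saskia each take ₹61,500.

Verity: ₹61,500; Saskia: ₹61,500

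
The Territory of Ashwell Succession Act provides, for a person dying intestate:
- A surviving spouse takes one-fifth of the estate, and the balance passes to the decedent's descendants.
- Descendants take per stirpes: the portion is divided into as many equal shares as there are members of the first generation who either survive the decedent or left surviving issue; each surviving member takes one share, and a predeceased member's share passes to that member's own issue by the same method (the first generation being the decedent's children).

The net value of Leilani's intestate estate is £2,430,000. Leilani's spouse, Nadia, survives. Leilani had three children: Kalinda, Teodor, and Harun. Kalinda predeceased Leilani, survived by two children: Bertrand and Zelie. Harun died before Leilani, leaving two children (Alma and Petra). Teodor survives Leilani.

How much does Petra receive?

Petra receives £324,000.

Nadia takes one-fifth of £2,430,000 = £486,000. The remaining £1,944,000 passes to the descendants.
The descendants' portion (£1,944,000) is divided into 3 shares of £648,000: Teodor takes £648,000; Kalinda's £648,000 share passes to Kalinda's issue; Harun's £648,000 share passes to Harun's issue.
Kalinda's share (£648,000) is divided into 2 shares of £324,000: Bertrand and Zelie each take £324,000.
Harun's share (£648,000) is divided into 2 shares of £324,000: Alma and Petra each take £324,000.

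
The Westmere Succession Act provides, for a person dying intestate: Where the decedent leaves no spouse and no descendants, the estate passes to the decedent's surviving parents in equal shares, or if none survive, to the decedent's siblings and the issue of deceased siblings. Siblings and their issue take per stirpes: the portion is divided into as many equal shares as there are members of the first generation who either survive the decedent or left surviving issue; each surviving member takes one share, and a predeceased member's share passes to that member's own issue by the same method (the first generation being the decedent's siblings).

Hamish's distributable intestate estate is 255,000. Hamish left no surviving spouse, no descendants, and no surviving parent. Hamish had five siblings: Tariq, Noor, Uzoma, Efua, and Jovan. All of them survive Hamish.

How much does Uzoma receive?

The entire 255,000 passes to the siblings and their issue.
That amount (255,000) is divided into 5 shares of 51,000: Tariq, Noor, Uzoma, Efua, and Jovan each take 51,000.

Uzoma receives 51,000.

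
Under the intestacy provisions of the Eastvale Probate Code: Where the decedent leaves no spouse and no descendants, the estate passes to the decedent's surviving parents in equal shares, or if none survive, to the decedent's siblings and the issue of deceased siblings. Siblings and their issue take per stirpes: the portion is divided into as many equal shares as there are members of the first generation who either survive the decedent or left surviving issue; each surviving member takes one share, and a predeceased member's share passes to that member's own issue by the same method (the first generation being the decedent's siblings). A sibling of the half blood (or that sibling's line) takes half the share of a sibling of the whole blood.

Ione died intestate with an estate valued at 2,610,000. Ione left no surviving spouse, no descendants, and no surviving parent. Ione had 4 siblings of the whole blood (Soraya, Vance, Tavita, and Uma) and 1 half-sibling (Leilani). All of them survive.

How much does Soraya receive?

The entire 2,610,000 passes to the siblings and their issue.
Counting each half-blood sibling's line as half a unit, there are 9/2 units in 2,610,000, so one unit is 580,000. Whole-blood lines (Soraya, Vance, Tavita, and Uma) take 580,000 each; half-blood lines (Leilani) take 290,000 each.

Soraya receives 580,000.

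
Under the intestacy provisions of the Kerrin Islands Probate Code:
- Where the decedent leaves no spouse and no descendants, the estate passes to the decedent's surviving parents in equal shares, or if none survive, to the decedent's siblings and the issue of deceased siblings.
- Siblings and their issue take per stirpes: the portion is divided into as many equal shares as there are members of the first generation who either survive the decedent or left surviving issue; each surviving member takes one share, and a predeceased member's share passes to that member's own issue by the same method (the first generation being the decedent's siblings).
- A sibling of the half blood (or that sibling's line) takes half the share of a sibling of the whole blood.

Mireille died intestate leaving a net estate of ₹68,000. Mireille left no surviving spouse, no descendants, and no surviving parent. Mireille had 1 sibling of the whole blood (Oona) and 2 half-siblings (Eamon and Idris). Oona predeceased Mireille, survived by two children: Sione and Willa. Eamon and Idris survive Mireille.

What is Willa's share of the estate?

The entire ₹68,000 passes to the siblings and their issue.
Counting each half-blood sibling's line as half a unit, there are 2 units in ₹68,000, so one unit is ₹34,000. Whole-blood lines (Oona) take ₹34,000 each; half-blood lines (Eamon and Idris) take ₹17,000 each.
Oona's share (₹34,000) is divided into 2 shares of ₹17,000: Sione and Willa each take ₹17,000.

Willa receives ₹17,000.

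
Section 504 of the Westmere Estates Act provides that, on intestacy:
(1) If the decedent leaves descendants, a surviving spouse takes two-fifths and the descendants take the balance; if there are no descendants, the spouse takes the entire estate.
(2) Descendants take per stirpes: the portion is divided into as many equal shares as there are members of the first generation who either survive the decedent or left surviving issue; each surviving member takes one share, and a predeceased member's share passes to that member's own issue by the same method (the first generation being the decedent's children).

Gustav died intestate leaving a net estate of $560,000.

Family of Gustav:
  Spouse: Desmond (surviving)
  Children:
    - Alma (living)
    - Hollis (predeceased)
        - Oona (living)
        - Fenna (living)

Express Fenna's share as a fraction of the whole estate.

Desmond takes two-fifths of $560,000 = $224,000. The remaining $336,000 passes to the descendants.
The descendants' portion ($336,000) is divided into 2 shares of $168,000: Alma takes $168,000; Hollis's $168,000 share passes to Hollis's issue.
Hollis's share ($168,000) is divided into 2 shares of $84,000: Oona and Fenna each take $84,000.

Fenna receives 3/20 of the estate.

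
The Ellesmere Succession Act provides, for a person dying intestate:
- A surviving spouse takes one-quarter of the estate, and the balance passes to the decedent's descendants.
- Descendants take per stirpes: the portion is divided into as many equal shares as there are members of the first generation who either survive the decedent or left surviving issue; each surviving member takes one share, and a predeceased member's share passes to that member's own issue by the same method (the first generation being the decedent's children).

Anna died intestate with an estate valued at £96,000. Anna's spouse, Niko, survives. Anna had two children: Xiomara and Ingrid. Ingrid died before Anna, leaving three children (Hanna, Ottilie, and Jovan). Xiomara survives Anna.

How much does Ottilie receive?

Niko takes one-quarter of £96,000 = £24,000. The remaining £72,000 passes to the descendants.
The descendants' portion (£72,000) is divided into 2 shares of £36,000: Xiomara takes £36,000; Ingrid's £36,000 share passes to Ingrid's issue.
Ingrid's share (£36,000) is divided into 3 shares of £12,000: Hanna, Ottilie, and Jovan each take £12,000.

Ottilie receives £12,000.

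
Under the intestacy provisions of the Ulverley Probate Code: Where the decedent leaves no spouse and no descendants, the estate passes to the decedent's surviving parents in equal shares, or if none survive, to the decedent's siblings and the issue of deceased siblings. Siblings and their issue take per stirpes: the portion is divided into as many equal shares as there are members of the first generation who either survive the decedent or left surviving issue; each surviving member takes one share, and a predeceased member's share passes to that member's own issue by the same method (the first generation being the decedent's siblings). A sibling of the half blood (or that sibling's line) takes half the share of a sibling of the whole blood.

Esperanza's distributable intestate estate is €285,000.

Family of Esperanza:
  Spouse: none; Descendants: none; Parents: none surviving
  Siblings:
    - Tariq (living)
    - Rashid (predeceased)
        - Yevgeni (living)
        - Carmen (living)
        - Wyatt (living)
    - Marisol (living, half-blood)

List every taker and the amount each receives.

The entire €285,000 passes to the siblings and their issue.
Counting each half-blood sibling's line as half a unit, there are 5/2 units in €285,000, so one unit is €114,000. Whole-blood lines (Tariq and Rashid) take €114,000 each; half-blood lines (Marisol) take €57,000 each.
Rashid's share (€114,000) is divided into 3 shares of €38,000: Yevgeni, Carmen, and Wyatt each take €38,000.

Tariq: €114,000; Yevgeni: €38,000; Carmen: €38,000; Wyatt: €38,000; Marisol: €57,000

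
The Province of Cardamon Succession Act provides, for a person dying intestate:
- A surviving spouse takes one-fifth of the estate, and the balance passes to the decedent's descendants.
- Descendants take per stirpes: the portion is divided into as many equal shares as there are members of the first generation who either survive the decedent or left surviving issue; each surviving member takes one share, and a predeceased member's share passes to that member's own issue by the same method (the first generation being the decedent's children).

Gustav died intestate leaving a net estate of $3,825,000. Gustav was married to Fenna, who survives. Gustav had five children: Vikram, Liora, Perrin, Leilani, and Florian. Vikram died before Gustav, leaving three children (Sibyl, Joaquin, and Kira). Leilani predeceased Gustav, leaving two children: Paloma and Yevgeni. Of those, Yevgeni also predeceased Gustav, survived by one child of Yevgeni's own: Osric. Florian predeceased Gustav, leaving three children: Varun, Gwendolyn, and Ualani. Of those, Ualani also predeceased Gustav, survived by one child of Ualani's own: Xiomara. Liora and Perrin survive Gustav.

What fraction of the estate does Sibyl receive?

Sibyl receives 4/75 of the estate.

Fenna takes one-fifth of $3,825,000 = $765,000. The remaining $3,060,000 passes to the descendants.
The descendants' portion ($3,060,000) is divided into 5 shares of $612,000: Liora and Perrin each take $612,000; Vikram's $612,000 share passes to Vikram's issue; Leilani's $612,000 share passes to Leilani's issue; Florian's $612,000 share passes to Florian's issue.
Vikram's share ($612,000) is divided into 3 shares of $204,000: Sibyl, Joaquin, and Kira each take $204,000.
Leilani's share ($612,000) is divided into 2 shares of $306,000: Paloma takes $306,000; Yevgeni's $306,000 share passes to Yevgeni's issue.
Yevgeni's share ($306,000) passes entirely to Osric.
Florian's share ($612,000) is divided into 3 shares of $204,000: Varun and Gwendolyn each take $204,000; Ualani's $204,000 share passes to Ualani's issue.
Ualani's share ($204,000) passes entirely to Xiomara.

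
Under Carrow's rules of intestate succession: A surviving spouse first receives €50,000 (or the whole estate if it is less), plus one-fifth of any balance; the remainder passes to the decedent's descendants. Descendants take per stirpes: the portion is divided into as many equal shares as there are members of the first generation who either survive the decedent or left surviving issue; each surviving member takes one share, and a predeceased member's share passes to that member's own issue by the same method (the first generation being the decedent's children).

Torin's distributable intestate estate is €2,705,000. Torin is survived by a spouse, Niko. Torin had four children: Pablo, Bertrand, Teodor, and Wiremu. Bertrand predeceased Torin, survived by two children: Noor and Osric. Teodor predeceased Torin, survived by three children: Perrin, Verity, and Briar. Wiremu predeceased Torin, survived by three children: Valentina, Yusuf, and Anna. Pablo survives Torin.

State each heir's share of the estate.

Niko: €581,000; Pablo: €531,000; Noor: €265,500; Osric: €265,500; Perrin: €177,000; Verity: €177,000; Briar: €177,000; Valentina: €177,000; Yusuf: €177,000; Anna: €177,000

Niko first takes €50,000, leaving a balance of €2,655,000. Niko then takes one-fifth of the balance (€531,000), for a total of €581,000. The remaining €2,124,000 passes to the descendants.
The descendants' portion (€2,124,000) is divided into 4 shares of €531,000: Pablo takes €531,000; Bertrand's €531,000 share passes to Bertrand's issue; Teodor's €531,000 share passes to Teodor's issue; Wiremu's €531,000 share passes to Wiremu's issue.
Bertrand's share (€531,000) is divided into 2 shares of €265,500: Noor and Osric each take €265,500.
Teodor's share (€531,000) is divided into 3 shares of €177,000: Perrin, Verity, and Briar each take €177,000.
Wiremu's share (€531,000) is divided into 3 shares of €177,000: Valentina, Yusuf, and Anna each take €177,000.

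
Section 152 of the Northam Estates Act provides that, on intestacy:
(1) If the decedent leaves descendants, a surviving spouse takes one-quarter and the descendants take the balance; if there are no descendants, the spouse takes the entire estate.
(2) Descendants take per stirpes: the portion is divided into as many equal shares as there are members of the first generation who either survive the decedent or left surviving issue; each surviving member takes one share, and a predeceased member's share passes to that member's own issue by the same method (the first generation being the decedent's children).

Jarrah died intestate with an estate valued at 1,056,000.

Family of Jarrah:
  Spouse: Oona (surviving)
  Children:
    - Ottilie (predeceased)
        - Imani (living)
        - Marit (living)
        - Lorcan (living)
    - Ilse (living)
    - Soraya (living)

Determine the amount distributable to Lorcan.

Lorcan receives 88,000.

Oona takes one-quarter of 1,056,000 = 264,000. The remaining 792,000 passes to the descendants.
The descendants' portion (792,000) is divided into 3 shares of 264,000: Ilse and Soraya each take 264,000; Ottilie's 264,000 share passes to Ottilie's issue.
Ottilie's share (264,000) is divided into 3 shares of 88,000: Imani, Marit, and Lorcan each take 88,000.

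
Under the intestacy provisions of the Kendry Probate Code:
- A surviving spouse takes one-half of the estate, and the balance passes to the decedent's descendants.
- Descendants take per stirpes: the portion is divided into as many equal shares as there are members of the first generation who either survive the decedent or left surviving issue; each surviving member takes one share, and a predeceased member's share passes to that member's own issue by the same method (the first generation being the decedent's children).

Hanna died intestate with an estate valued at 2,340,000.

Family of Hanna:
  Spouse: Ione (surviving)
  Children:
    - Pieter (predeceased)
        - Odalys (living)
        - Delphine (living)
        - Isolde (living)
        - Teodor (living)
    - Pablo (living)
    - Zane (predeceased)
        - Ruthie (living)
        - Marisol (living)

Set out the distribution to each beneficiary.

Ione takes one-half of 2,340,000 = 1,170,000. The remaining 1,170,000 passes to the descendants.
The descendants' portion (1,170,000) is divided into 3 shares of 390,000: Pablo takes 390,000; Pieter's 390,000 share passes to Pieter's issue; Zane's 390,000 share passes to Zane's issue.
Pieter's share (390,000) is divided into 4 shares of 97,500: Odalys, Delphine, Isolde, and Teodor each take 97,500.
Zane's share (390,000) is divided into 2 shares of 195,000: Ruthie and Marisol each take 195,000.

Ione: 1,170,000; Odalys: 97,500; Delphine: 97,500; Isolde: 97,500; Teodor: 97,500; Pablo: 390,000; Ruthie: 195,000; Marisol: 195,000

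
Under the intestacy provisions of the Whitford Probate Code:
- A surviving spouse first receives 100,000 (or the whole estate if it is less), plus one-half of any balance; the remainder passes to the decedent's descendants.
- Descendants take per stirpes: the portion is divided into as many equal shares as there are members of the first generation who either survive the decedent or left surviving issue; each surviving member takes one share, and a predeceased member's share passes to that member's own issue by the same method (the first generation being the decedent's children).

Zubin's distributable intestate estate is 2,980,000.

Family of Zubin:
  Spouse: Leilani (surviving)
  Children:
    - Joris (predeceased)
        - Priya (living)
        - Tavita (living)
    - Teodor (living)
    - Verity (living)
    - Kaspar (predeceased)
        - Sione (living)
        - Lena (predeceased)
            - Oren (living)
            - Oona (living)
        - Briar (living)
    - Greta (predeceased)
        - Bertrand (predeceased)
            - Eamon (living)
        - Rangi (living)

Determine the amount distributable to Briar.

Leilani first takes 100,000, leaving a balance of 2,880,000. Leilani then takes one-half of the balance (1,440,000), for a total of 1,540,000. The remaining 1,440,000 passes to the descendants.
The descendants' portion (1,440,000) is divided into 5 shares of 288,000: Teodor and Verity each take 288,000; Joris's 288,000 share passes to Joris's issue; Kaspar's 288,000 share passes to Kaspar's issue; Greta's 288,000 share passes to Greta's issue.
Joris's share (288,000) is divided into 2 shares of 144,000: Priya and Tavita each take 144,000.
Kaspar's share (288,000) is divided into 3 shares of 96,000: Sione and Briar each take 96,000; Lena's 96,000 share passes to Lena's issue.
Lena's share (96,000) is divided into 2 shares of 48,000: Oren and Oona each take 48,000.
Greta's share (288,000) is divided into 2 shares of 144,000: Rangi takes 144,000; Bertrand's 144,000 share passes to Bertrand's issue.
Bertrand's share (144,000) passes entirely to Eamon.

Briar receives 96,000.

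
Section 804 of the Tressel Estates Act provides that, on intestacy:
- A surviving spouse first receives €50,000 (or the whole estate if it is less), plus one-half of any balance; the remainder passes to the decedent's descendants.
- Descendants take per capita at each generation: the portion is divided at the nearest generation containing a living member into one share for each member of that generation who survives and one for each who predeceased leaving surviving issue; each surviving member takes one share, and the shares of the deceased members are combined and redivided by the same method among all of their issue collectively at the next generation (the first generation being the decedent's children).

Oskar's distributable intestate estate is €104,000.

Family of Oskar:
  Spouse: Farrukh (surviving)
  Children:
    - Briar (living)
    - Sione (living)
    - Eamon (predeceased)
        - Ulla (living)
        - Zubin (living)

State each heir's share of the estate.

Farrukh: €77,000; Briar: €9,000; Sione: €9,000; Ulla: €4,500; Zubin: €4,500

Farrukh first takes €50,000, leaving a balance of €54,000. Farrukh then takes one-half of the balance (€27,000), for a total of €77,000. The remaining €27,000 passes to the descendants.
The descendants' portion (€27,000) is divided at the children's generation into 3 shares of €9,000. Briar and Sione each take €9,000. The remaining share for the deceased Eamon (€9,000) is carried to the next generation.
That pool (€9,000) is divided at the grandchildren's generation equally among Ulla and Zubin: €4,500 each.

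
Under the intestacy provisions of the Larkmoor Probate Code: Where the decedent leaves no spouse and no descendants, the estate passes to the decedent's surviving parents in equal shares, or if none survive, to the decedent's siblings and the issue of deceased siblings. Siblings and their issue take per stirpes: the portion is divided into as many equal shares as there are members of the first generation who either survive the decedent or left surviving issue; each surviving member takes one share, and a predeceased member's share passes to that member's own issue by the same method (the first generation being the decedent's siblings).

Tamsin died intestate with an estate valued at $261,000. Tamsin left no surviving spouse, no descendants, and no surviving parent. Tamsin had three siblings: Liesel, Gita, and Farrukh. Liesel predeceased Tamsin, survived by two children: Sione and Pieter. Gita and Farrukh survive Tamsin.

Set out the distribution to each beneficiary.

The entire $261,000 passes to the siblings and their issue.
That amount ($261,000) is divided into 3 shares of $87,000: Gita and Farrukh each take $87,000; Liesel's $87,000 share passes to Liesel's issue.
Liesel's share ($87,000) is divided into 2 shares of $43,500: Sione and Pieter each take $43,500.

Sione: $43,500; Pieter: $43,500; Gita: $87,000; Farrukh: $87,000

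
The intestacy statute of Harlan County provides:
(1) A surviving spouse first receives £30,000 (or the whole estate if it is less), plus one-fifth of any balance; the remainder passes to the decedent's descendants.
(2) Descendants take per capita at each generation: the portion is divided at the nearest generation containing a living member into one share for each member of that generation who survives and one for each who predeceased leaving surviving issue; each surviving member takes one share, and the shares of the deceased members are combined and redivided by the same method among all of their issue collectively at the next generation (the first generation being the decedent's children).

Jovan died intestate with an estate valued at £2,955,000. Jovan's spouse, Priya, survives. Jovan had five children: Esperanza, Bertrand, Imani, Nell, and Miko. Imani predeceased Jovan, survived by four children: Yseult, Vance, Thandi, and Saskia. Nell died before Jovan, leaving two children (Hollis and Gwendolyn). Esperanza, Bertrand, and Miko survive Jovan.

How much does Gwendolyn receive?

Gwendolyn receives £156,000.

Priya first takes £30,000, leaving a balance of £2,925,000. Priya then takes one-fifth of the balance (£585,000), for a total of £615,000. The remaining £2,340,000 passes to the descendants.
The descendants' portion (£2,340,000) is divided at the children's generation into 5 shares of £468,000. Esperanza, Bertrand, and Miko each take £468,000. The 2 shares of the deceased (Imani and Nell) are combined into a pool of £936,000.
That pool (£936,000) is divided at the grandchildren's generation equally among Yseult, Vance, Thandi, Saskia, Hollis, and Gwendolyn: £156,000 each.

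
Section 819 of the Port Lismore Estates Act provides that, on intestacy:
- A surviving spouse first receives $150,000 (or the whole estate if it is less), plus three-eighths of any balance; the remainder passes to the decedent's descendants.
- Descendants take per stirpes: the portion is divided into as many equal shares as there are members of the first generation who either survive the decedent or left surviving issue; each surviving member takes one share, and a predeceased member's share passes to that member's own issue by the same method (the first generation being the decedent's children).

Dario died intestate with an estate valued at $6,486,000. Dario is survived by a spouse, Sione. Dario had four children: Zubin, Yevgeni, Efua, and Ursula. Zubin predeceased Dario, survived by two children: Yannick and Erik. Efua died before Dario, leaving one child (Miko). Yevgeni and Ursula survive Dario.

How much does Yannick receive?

Sione first takes $150,000, leaving a balance of $6,336,000. Sione then takes three-eighths of the balance ($2,376,000), for a total of $2,526,000. The remaining $3,960,000 passes to the descendants.
The descendants' portion ($3,960,000) is divided into 4 shares of $990,000: Yevgeni and Ursula each take $990,000; Zubin's $990,000 share passes to Zubin's issue; Efua's $990,000 share passes to Efua's issue.
Zubin's share ($990,000) is divided into 2 shares of $495,000: Yannick and Erik each take $495,000.
Efua's share ($990,000) passes entirely to Miko.

Yannick receives $495,000.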